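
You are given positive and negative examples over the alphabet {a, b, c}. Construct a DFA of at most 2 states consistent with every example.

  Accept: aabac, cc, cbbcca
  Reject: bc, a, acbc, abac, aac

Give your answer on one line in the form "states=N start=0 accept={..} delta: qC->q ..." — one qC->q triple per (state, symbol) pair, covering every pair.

State merging on the prefix tree: take the shortest (then alphabetical) example prefix whose next move is undefined and point that move at state 0, else 1, else 2, ...; a target is out if some Accept/Reject pair would then sit in one state with the same input left (inseparable). If every existing state is out, open a new one.
a: 0a undefined. 0a->0: no, aabac/abac meet in 0 with "bac" left. Open state 1: 0a->1.
b: 0b undefined. 0b->0: ok.
c: 0c undefined. 0c->0: no, cc/bc meet in 0. 0c->1: ok.
aa: 1a undefined. 1a->0: ok.
ab: 1b undefined. 1b->0: no, aabac/abac meet in 1 with "c" left. 1b->1: ok.
ac: 1c undefined. 1c->0: ok.
All examples now run through 2 states with every (state, symbol) defined. Accept strings end in {0}, Reject strings end in {1}; accept={0}.

states=2 start=0 accept={0} delta: 0a->1 0b->0 0c->1 1a->0 1b->1 1c->0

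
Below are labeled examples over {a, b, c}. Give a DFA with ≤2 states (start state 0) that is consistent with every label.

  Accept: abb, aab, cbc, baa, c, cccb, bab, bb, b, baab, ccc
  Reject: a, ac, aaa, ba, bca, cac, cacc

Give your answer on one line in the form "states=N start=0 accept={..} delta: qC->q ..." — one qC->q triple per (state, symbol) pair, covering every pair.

states=2 start=0 accept={0} delta: 0a->1 0b->0 0c->0 1a->0 1b->0 1c->1

Grow the machine one transition at a time. Run the examples from 0; the earliest place one falls off (shortest prefix, ties alphabetical) gets sent to the lowest-numbered state that keeps every Accept/Reject pair distinguishable — a pair clashes when both reach the same state with identical unread suffix — and to a fresh state only if none does.
a: 0a undefined. 0a->0: no, c/ac meet in 0 with "c" left. Open state 1: 0a->1.
b: 0b undefined. 0b->0: ok.
c: 0c undefined. 0c->0: ok.
aa: 1a undefined. 1a->0: ok.
ab: 1b undefined. 1b->0: ok.
ac: 1c undefined. 1c->0: no, abb/ac meet in 0. 1c->1: ok.
All examples now run through 2 states with every (state, symbol) defined. Accept strings end in {0}, Reject strings end in {1}; accept={0}.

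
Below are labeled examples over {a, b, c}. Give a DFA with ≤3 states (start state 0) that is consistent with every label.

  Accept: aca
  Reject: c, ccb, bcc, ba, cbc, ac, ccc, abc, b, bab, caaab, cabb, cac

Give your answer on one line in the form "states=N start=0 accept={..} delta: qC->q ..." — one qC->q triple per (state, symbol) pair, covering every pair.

states=3 start=0 accept={2} delta: 0a->0 0b->0 0c->1 1a->2 1b->0 1c->0 2a->0 2b->0 2c->0

State merging on the prefix tree: take the shortest (then alphabetical) example prefix whose next move is undefined and point that move at state 0, else 1, else 2, ...; a target is out if some Accept/Reject pair would then sit in one state with the same input left (inseparable). If every existing state is out, open a new one.
a: 0a undefined. 0a->0: ok.
b: 0b undefined. 0b->0: ok.
c: 0c undefined. 0c->0: no, aca/c meet in 0. Open state 1: 0c->1.
ca: 1a undefined. 1a->0: no, aca/ba meet in 0. 1a->1: no, aca/c meet in 1. Open state 2: 1a->2.
cb: 1b undefined. 1b->0: ok.
cc: 1c undefined. 1c->0: ok.
caa: 2a undefined. 2a->0: ok.
cab: 2b undefined. 2b->0: ok.
cac: 2c undefined. 2c->0: ok.
All examples now run through 3 states with every (state, symbol) defined. Accept strings end in {2}, Reject strings end in {0,1}; accept={2}.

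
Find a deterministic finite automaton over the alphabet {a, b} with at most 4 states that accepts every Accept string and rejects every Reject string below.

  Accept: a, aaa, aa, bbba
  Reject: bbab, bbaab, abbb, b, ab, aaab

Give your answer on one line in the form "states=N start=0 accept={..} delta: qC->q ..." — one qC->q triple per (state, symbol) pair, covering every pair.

states=2 start=0 accept={0} delta: 0a->0 0b->1 1a->0 1b->0

State merging on the prefix tree: take the shortest (then alphabetical) example prefix whose next move is undefined and point that move at state 0, else 1, else 2, ...; a target is out if some Accept/Reject pair would then sit in one state with the same input left (inseparable). If every existing state is out, open a new one.
a: 0a undefined. 0a->0: ok.
b: 0b undefined. 0b->0: no, a/bbab meet in 0. Open state 1: 0b->1.
bb: 1b undefined. 1b->0: ok.
bbba: 1a undefined. 1a->0: ok.
All examples now run through 2 states with every (state, symbol) defined. Accept strings end in {0}, Reject strings end in {1}; accept={0}.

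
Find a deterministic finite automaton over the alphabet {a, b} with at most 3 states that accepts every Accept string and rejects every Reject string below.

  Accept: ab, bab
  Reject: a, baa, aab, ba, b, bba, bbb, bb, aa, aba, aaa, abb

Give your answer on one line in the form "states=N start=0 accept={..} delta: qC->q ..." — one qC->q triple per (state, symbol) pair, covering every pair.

State merging on the prefix tree: take the shortest (then alphabetical) example prefix whose next move is undefined and point that move at state 0, else 1, else 2, ...; a target is out if some Accept/Reject pair would then sit in one state with the same input left (inseparable). If every existing state is out, open a new one.
a: 0a undefined. 0a->0: no, ab/aab meet in 0 with "b" left. Open state 1: 0a->1.
b: 0b undefined. 0b->0: ok.
aa: 1a undefined. 1a->0: ok.
ab: 1b undefined. 1b->0: no, ab/baa meet in 0. 1b->1: no, ab/a meet in 1. Open state 2: 1b->2.
aba: 2a undefined. 2a->0: ok.
abb: 2b undefined. 2b->0: ok.
All examples now run through 3 states with every (state, symbol) defined. Accept strings end in {2}, Reject strings end in {0,1}; accept={2}.

states=3 start=0 accept={2} delta: 0a->1 0b->0 1a->0 1b->2 2a->0 2b->0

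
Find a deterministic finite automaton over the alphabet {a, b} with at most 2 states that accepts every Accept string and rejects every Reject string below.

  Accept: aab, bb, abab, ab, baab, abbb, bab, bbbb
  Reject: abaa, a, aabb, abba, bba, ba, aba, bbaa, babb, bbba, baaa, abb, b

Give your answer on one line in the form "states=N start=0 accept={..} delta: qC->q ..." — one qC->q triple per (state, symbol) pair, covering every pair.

states=2 start=0 accept={0} delta: 0a->1 0b->1 1a->1 1b->0

Grow the machine one transition at a time. Run the examples from 0; the earliest place one falls off (shortest prefix, ties alphabetical) gets sent to the lowest-numbered state that keeps every Accept/Reject pair distinguishable — a pair clashes when both reach the same state with identical unread suffix — and to a fresh state only if none does.
a: 0a undefined. 0a->0: no, aab/b meet in 0 with "b" left. Open state 1: 0a->1.
b: 0b undefined. 0b->0: no, bb/b meet in 0. 0b->1: ok.
aa: 1a undefined. 1a->0: no, aab/a meet in 1. 1a->1: ok.
ab: 1b undefined. 1b->0: ok.
All examples now run through 2 states with every (state, symbol) defined. Accept strings end in {0}, Reject strings end in {1}; accept={0}.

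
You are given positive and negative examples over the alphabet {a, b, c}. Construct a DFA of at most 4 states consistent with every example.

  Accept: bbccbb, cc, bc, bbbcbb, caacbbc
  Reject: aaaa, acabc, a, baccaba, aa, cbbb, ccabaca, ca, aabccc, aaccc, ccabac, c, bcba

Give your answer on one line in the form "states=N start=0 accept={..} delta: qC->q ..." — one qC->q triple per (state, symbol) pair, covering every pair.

states=4 start=0 accept={2,3} delta: 0a->0 0b->1 0c->1 1a->1 1b->0 1c->2 2a->1 2b->3 2c->0 3a->0 3b->3 3c->2

State merging on the prefix tree: take the shortest (then alphabetical) example prefix whose next move is undefined and point that move at state 0, else 1, else 2, ...; a target is out if some Accept/Reject pair would then sit in one state with the same input left (inseparable). If every existing state is out, open a new one.
a: 0a undefined. 0a->0: ok.
b: 0b undefined. 0b->0: no, bc/c meet in 0 with "c" left. Open state 1: 0b->1.
c: 0c undefined. 0c->0: no, cc/aaaa meet in 0. 0c->1: ok.
ba: 1a undefined. 1a->0: no, cc/acabc meet in 1 with "c" left. 1a->1: ok.
bb: 1b undefined. 1b->0: ok.
bc: 1c undefined. 1c->0: no, bbccbb/aaaa meet in 0. 1c->1: no, bbccbb/acabc meet in 1. Open state 2: 1c->2.
bcb: 2b undefined. 2b->0: no, bbccbb/acabc meet in 1. 2b->1: no, bbccbb/aaaa meet in 0. 2b->2: no, caacbbc/aaccc meet in 2 with "c" left. Open state 3: 2b->3.
cca: 2a undefined. 2a->0: no, cc/ccabac meet in 2. 2a->1: ok.
bacc: 2c undefined. 2c->0: ok.
bcba: 3a undefined. 3a->0: ok.
bbbcbb: 3b undefined. 3b->0: no, bbccbb/aaaa meet in 0. 3b->1: no, bbccbb/acabc meet in 1. 3b->2: no, caacbbc/aaaa meet in 0. 3b->3: ok.
caacbbc: 3c undefined. 3c->0: no, caacbbc/aaaa meet in 0. 3c->1: no, caacbbc/acabc meet in 1. 3c->2: ok.
All examples now run through 4 states with every (state, symbol) defined. Accept strings end in {2,3}, Reject strings end in {0,1}; accept={2,3}.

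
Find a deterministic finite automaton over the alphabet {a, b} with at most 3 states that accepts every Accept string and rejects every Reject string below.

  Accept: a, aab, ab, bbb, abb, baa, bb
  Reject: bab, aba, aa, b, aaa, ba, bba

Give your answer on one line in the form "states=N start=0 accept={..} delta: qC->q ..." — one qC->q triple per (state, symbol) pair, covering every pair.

State merging on the prefix tree: take the shortest (then alphabetical) example prefix whose next move is undefined and point that move at state 0, else 1, else 2, ...; a target is out if some Accept/Reject pair would then sit in one state with the same input left (inseparable). If every existing state is out, open a new one.
a: 0a undefined. 0a->0: no, a/aa meet in 0. Open state 1: 0a->1.
b: 0b undefined. 0b->0: no, a/ba meet in 1. 0b->1: no, a/b meet in 1. Open state 2: 0b->2.
aa: 1a undefined. 1a->0: no, a/aaa meet in 1. 1a->1: no, a/aa meet in 1. 1a->2: ok.
ab: 1b undefined. 1b->0: no, a/aba meet in 1. 1b->1: ok.
ba: 2a undefined. 2a->0: ok.
bb: 2b undefined. 2b->0: no, a/bba meet in 1. 2b->1: ok.
All examples now run through 3 states with every (state, symbol) defined. Accept strings end in {1}, Reject strings end in {0,2}; accept={1}.

states=3 start=0 accept={1} delta: 0a->1 0b->2 1a->2 1b->1 2a->0 2b->1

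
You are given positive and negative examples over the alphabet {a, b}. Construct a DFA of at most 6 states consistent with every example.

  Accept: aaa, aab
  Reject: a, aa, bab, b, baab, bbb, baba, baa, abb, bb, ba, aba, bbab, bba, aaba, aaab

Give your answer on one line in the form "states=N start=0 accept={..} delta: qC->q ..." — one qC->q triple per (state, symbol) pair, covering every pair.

states=5 start=0 accept={4} delta: 0a->1 0b->2 1a->3 1b->0 2a->0 2b->0 3a->4 3b->4 4a->0 4b->0

State merging on the prefix tree: take the shortest (then alphabetical) example prefix whose next move is undefined and point that move at state 0, else 1, else 2, ...; a target is out if some Accept/Reject pair would then sit in one state with the same input left (inseparable). If every existing state is out, open a new one.
a: 0a undefined. 0a->0: no, aaa/a meet in 0. Open state 1: 0a->1.
b: 0b undefined. 0b->0: no, aab/baab meet in 1 with "ab" left. 0b->1: no, aaa/baa meet in 1 with "aa" left. Open state 2: 0b->2.
aa: 1a undefined. 1a->0: no, aaa/a meet in 1. 1a->1: no, aaa/a meet in 1. 1a->2: no, aaa/ba meet in 2 with "a" left. Open state 3: 1a->3.
ab: 1b undefined. 1b->0: ok.
ba: 2a undefined. 2a->0: ok.
bb: 2b undefined. 2b->0: ok.
aaa: 3a undefined. 3a->0: no, aaa/baab meet in 0. 3a->1: no, aaa/a meet in 1. 3a->2: no, aaa/bab meet in 2. 3a->3: no, aaa/aa meet in 3. Open state 4: 3a->4.
aab: 3b undefined. 3b->0: no, aab/baab meet in 0. 3b->1: no, aab/a meet in 1. 3b->2: no, aab/bab meet in 2. 3b->3: no, aaa/aaba meet in 4. 3b->4: ok.
aaab: 4b undefined. 4b->0: ok.
aaba: 4a undefined. 4a->0: ok.
All examples now run through 5 states with every (state, symbol) defined. Accept strings end in {4}, Reject strings end in {0,1,2,3}; accept={4}.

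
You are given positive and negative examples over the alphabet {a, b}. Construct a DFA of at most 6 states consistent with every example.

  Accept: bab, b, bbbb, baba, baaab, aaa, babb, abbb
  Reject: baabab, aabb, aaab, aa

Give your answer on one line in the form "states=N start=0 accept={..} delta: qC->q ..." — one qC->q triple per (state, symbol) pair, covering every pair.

states=5 start=0 accept={1,2,4} delta: 0a->1 0b->2 1a->0 1b->3 2a->3 2b->3 3a->1 3b->4 4a->1 4b->1

Fold the examples into a partial DFA from state 0: repeatedly fix the first undefined (state, symbol) met by the shortest-then-alphabetical prefix, trying targets in increasing order and rejecting any under which an Accept and a Reject string meet in one state with the same remainder; add a state when all current targets are rejected. Accepting states are where Accept strings end.
a: 0a undefined. 0a->0: no, b/aaab meet in 0 with "b" left. Open state 1: 0a->1.
b: 0b undefined. 0b->0: no, baaab/aaab meet in 1 with "aab" left. 0b->1: no, babb/aabb meet in 1 with "abb" left. Open state 2: 0b->2.
aa: 1a undefined. 1a->0: ok.
ab: 1b undefined. 1b->0: no, abbb/aabb meet in 2 with "b" left. 1b->1: no, aaa/aaab meet in 1. 1b->2: no, b/aaab meet in 2. Open state 3: 1b->3.
ba: 2a undefined. 2a->0: no, baba/aa meet in 0. 2a->1: no, bab/baabab meet in 3. 2a->2: no, bab/aabb meet in 2 with "b" left. 2a->3: ok.
bb: 2b undefined. 2b->0: no, bbbb/aabb meet in 0. 2b->1: no, aaa/aabb meet in 1. 2b->2: no, b/aabb meet in 2. 2b->3: ok.
abb: 3b undefined. 3b->0: no, bab/aa meet in 0. 3b->1: no, bbbb/aabb meet in 3. 3b->2: no, bbbb/aabb meet in 3. 3b->3: no, bab/aabb meet in 3. Open state 4: 3b->4.
baa: 3a undefined. 3a->0: no, bab/baabab meet in 4. 3a->1: ok.
abbb: 4b undefined. 4b->0: no, bbbb/aa meet in 0. 4b->1: ok.
baba: 4a undefined. 4a->0: no, baba/aa meet in 0. 4a->1: ok.
All examples now run through 5 states with every (state, symbol) defined. Accept strings end in {1,2,4}, Reject strings end in {0,3}; accept={1,2,4}.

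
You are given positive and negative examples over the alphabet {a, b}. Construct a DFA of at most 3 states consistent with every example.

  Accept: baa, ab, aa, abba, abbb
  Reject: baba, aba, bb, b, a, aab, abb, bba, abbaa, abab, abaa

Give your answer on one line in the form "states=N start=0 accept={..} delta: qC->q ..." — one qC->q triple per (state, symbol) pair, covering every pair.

Grow the machine one transition at a time. Run the examples from 0; the earliest place one falls off (shortest prefix, ties alphabetical) gets sent to the lowest-numbered state that keeps every Accept/Reject pair distinguishable — a pair clashes when both reach the same state with identical unread suffix — and to a fresh state only if none does.
a: 0a undefined. 0a->0: no, baa/abaa meet in 0 with "baa" left. Open state 1: 0a->1.
b: 0b undefined. 0b->0: ok.
aa: 1a undefined. 1a->0: no, baa/bb meet in 0. 1a->1: no, baa/a meet in 1. Open state 2: 1a->2.
ab: 1b undefined. 1b->0: no, baa/abbaa meet in 2. 1b->1: no, baa/baba meet in 2. 1b->2: ok.
aab: 2b undefined. 2b->0: no, baa/abbaa meet in 2. 2b->1: ok.
aba: 2a undefined. 2a->0: ok.
All examples now run through 3 states with every (state, symbol) defined. Accept strings end in {2}, Reject strings end in {0,1}; accept={2}.

states=3 start=0 accept={2} delta: 0a->1 0b->0 1a->2 1b->2 2a->0 2b->1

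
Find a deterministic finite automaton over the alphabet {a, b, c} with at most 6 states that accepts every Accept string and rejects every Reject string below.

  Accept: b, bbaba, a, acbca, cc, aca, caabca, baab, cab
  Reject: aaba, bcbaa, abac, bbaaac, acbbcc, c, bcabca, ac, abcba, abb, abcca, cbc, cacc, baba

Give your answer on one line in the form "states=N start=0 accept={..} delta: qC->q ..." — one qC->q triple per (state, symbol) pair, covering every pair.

Fold the examples into a partial DFA from state 0: repeatedly fix the first undefined (state, symbol) met by the shortest-then-alphabetical prefix, trying targets in increasing order and rejecting any under which an Accept and a Reject string meet in one state with the same remainder; add a state when all current targets are rejected. Accepting states are where Accept strings end.
a: 0a undefined. 0a->0: ok.
b: 0b undefined. 0b->0: no, b/aaba meet in 0. Open state 1: 0b->1.
c: 0c undefined. 0c->0: no, a/c meet in 0. 0c->1: no, b/c meet in 1. Open state 2: 0c->2.
ba: 1a undefined. 1a->0: no, a/aaba meet in 0. 1a->1: no, b/aaba meet in 1. 1a->2: no, cc/abac meet in 2 with "c" left. Open state 3: 1a->3.
bb: 1b undefined. 1b->0: no, bbaba/aaba meet in 3. 1b->1: no, b/abb meet in 1. 1b->2: ok.
bc: 1c undefined. 1c->0: no, a/bcabca meet in 0. 1c->1: no, aca/abcba meet in 2 with "a" left. 1c->2: ok.
ca: 2a undefined. 2a->0: no, bbaba/aaba meet in 3. 2a->1: no, cc/cacc meet in 2 with "c" left. 2a->2: no, bbaba/abcba meet in 2 with "ba" left. 2a->3: no, bbaba/baba meet in 3 with "ba" left. Open state 4: 2a->4.
cb: 2b undefined. 2b->0: no, a/bcbaa meet in 0. 2b->1: ok.
cc: 2c undefined. 2c->0: no, a/abcca meet in 0. 2c->1: ok.
baa: 3a undefined. 3a->0: no, a/bcbaa meet in 0. 3a->1: no, b/bcbaa meet in 1. 3a->2: ok.
bab: 3b undefined. 3b->0: no, a/baba meet in 0. 3b->1: ok.
caa: 4a undefined. 4a->0: ok.
cab: 4b undefined. 4b->0: no, acbca/bcabca meet in 4. 4b->1: no, bbaba/aaba meet in 3. 4b->2: no, cab/bcbaa meet in 2. 4b->3: no, bbaba/bcbaa meet in 2. 4b->4: ok.
cac: 4c undefined. 4c->0: no, bbaba/bcabca meet in 0. 4c->1: ok.
abac: 3c undefined. 3c->0: no, bbaba/abac meet in 0. 3c->1: no, b/abac meet in 1. 3c->2: ok.
All examples now run through 5 states with every (state, symbol) defined. Accept strings end in {0,1,4}, Reject strings end in {2,3}; accept={0,1,4}.

states=5 start=0 accept={0,1,4} delta: 0a->0 0b->1 0c->2 1a->3 1b->2 1c->2 2a->4 2b->1 2c->1 3a->2 3b->1 3c->2 4a->0 4b->4 4c->1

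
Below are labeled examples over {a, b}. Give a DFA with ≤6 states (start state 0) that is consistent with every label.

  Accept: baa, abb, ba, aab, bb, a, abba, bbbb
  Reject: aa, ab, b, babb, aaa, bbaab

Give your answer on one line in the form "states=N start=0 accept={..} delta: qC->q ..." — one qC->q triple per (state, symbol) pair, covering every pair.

Fold the examples into a partial DFA from state 0: repeatedly fix the first undefined (state, symbol) met by the shortest-then-alphabetical prefix, trying targets in increasing order and rejecting any under which an Accept and a Reject string meet in one state with the same remainder; add a state when all current targets are rejected. Accepting states are where Accept strings end.
a: 0a undefined. 0a->0: no, aab/ab meet in 0 with "b" left. Open state 1: 0a->1.
b: 0b undefined. 0b->0: no, baa/aa meet in 1 with "a" left. 0b->1: no, baa/aaa meet in 1 with "aa" left. Open state 2: 0b->2.
aa: 1a undefined. 1a->0: no, aab/b meet in 2. 1a->1: no, aab/ab meet in 1 with "b" left. 1a->2: no, ba/aaa meet in 2 with "a" left. Open state 3: 1a->3.
ab: 1b undefined. 1b->0: no, abb/b meet in 2. 1b->1: no, abb/ab meet in 1. 1b->2: ok.
ba: 2a undefined. 2a->0: no, abb/babb meet in 2 with "b" left. 2a->1: no, baa/aa meet in 3. 2a->2: no, baa/ab meet in 2. 2a->3: no, baa/aaa meet in 3 with "a" left. Open state 4: 2a->4.
bb: 2b undefined. 2b->0: no, aab/bbaab meet in 3 with "b" left. 2b->1: no, abba/aa meet in 3. 2b->2: no, abb/ab meet in 2. 2b->3: no, abb/aa meet in 3. 2b->4: no, bbbb/babb meet in 4 with "bb" left. Open state 5: 2b->5.
aaa: 3a undefined. 3a->0: ok.
aab: 3b undefined. 3b->0: no, aab/aaa meet in 0. 3b->1: ok.
baa: 4a undefined. 4a->0: no, baa/aaa meet in 0. 4a->1: ok.
bab: 4b undefined. 4b->0: ok.
bba: 5a undefined. 5a->0: no, abba/aaa meet in 0. 5a->1: no, baa/bbaab meet in 1. 5a->2: no, abba/ab meet in 2. 5a->3: no, abba/aa meet in 3. 5a->4: ok.
bbb: 5b undefined. 5b->0: no, bbbb/ab meet in 2. 5b->1: no, bbbb/ab meet in 2. 5b->2: ok.
All examples now run through 6 states with every (state, symbol) defined. Accept strings end in {1,4,5}, Reject strings end in {0,2,3}; accept={1,4,5}.

states=6 start=0 accept={1,4,5} delta: 0a->1 0b->2 1a->3 1b->2 2a->4 2b->5 3a->0 3b->1 4a->1 4b->0 5a->4 5b->2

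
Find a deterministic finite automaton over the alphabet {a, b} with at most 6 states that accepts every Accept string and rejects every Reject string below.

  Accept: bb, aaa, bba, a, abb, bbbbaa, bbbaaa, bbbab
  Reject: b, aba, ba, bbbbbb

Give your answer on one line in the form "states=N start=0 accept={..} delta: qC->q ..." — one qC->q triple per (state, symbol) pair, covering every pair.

states=5 start=0 accept={0,2,3} delta: 0a->0 0b->1 1a->1 1b->2 2a->0 2b->3 3a->2 3b->4 4a->0 4b->0

State merging on the prefix tree: take the shortest (then alphabetical) example prefix whose next move is undefined and point that move at state 0, else 1, else 2, ...; a target is out if some Accept/Reject pair would then sit in one state with the same input left (inseparable). If every existing state is out, open a new one.
a: 0a undefined. 0a->0: ok.
b: 0b undefined. 0b->0: no, bb/b meet in 0. Open state 1: 0b->1.
ba: 1a undefined. 1a->0: no, aaa/aba meet in 0. 1a->1: ok.
bb: 1b undefined. 1b->0: no, bb/bbbbbb meet in 0. 1b->1: no, bb/b meet in 1. Open state 2: 1b->2.
bba: 2a undefined. 2a->0: ok.
bbb: 2b undefined. 2b->0: no, aaa/bbbbbb meet in 0. 2b->1: no, bb/bbbbbb meet in 2. 2b->2: no, bb/bbbbbb meet in 2. Open state 3: 2b->3.
bbba: 3a undefined. 3a->0: no, bbbab/b meet in 1. 3a->1: no, bbbaaa/b meet in 1. 3a->2: ok.
bbbb: 3b undefined. 3b->0: no, bb/bbbbbb meet in 2. 3b->1: no, bbbbaa/b meet in 1. 3b->2: no, bb/bbbbbb meet in 2. 3b->3: no, bbbab/bbbbbb meet in 3. Open state 4: 3b->4.
bbbba: 4a undefined. 4a->0: ok.
bbbbb: 4b undefined. 4b->0: ok.
All examples now run through 5 states with every (state, symbol) defined. Accept strings end in {0,2,3}, Reject strings end in {1}; accept={0,2,3}.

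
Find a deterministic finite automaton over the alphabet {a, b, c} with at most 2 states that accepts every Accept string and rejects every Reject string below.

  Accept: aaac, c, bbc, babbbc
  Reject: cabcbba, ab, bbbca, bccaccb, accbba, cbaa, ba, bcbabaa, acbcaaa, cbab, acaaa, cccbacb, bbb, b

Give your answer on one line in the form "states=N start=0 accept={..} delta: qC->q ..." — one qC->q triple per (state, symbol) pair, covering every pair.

states=2 start=0 accept={1} delta: 0a->0 0b->0 0c->1 1a->0 1b->0 1c->0

State merging on the prefix tree: take the shortest (then alphabetical) example prefix whose next move is undefined and point that move at state 0, else 1, else 2, ...; a target is out if some Accept/Reject pair would then sit in one state with the same input left (inseparable). If every existing state is out, open a new one.
a: 0a undefined. 0a->0: ok.
b: 0b undefined. 0b->0: ok.
c: 0c undefined. 0c->0: no, aaac/cabcbba meet in 0. Open state 1: 0c->1.
ca: 1a undefined. 1a->0: ok.
cb: 1b undefined. 1b->0: ok.
cc: 1c undefined. 1c->0: ok.
All examples now run through 2 states with every (state, symbol) defined. Accept strings end in {1}, Reject strings end in {0}; accept={1}.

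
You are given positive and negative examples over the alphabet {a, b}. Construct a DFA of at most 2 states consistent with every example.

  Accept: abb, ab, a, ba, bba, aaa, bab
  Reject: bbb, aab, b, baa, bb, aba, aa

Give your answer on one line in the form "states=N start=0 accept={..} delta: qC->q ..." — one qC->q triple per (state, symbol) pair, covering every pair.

Fold the examples into a partial DFA from state 0: repeatedly fix the first undefined (state, symbol) met by the shortest-then-alphabetical prefix, trying targets in increasing order and rejecting any under which an Accept and a Reject string meet in one state with the same remainder; add a state when all current targets are rejected. Accepting states are where Accept strings end.
a: 0a undefined. 0a->0: no, abb/bb meet in 0 with "bb" left. Open state 1: 0a->1.
b: 0b undefined. 0b->0: ok.
aa: 1a undefined. 1a->0: ok.
ab: 1b undefined. 1b->0: no, abb/bbb meet in 0. 1b->1: ok.
All examples now run through 2 states with every (state, symbol) defined. Accept strings end in {1}, Reject strings end in {0}; accept={1}.

states=2 start=0 accept={1} delta: 0a->1 0b->0 1a->0 1b->1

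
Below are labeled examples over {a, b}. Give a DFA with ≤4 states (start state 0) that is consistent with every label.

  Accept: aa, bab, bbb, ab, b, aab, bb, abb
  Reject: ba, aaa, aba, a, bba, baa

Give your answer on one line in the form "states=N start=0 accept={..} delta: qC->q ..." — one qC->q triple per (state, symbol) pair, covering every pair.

Fold the examples into a partial DFA from state 0: repeatedly fix the first undefined (state, symbol) met by the shortest-then-alphabetical prefix, trying targets in increasing order and rejecting any under which an Accept and a Reject string meet in one state with the same remainder; add a state when all current targets are rejected. Accepting states are where Accept strings end.
a: 0a undefined. 0a->0: no, aa/aaa meet in 0. Open state 1: 0a->1.
b: 0b undefined. 0b->0: no, aa/baa meet in 1 with "a" left. 0b->1: no, aa/ba meet in 1 with "a" left. Open state 2: 0b->2.
aa: 1a undefined. 1a->0: ok.
ab: 1b undefined. 1b->0: ok.
ba: 2a undefined. 2a->0: no, aa/ba meet in 0. 2a->1: no, aa/baa meet in 0. 2a->2: no, b/ba meet in 2. Open state 3: 2a->3.
bb: 2b undefined. 2b->0: ok.
baa: 3a undefined. 3a->0: no, aa/baa meet in 0. 3a->1: ok.
bab: 3b undefined. 3b->0: ok.
All examples now run through 4 states with every (state, symbol) defined. Accept strings end in {0,2}, Reject strings end in {1,3}; accept={0,2}.

states=4 start=0 accept={0,2} delta: 0a->1 0b->2 1a->0 1b->0 2a->3 2b->0 3a->1 3b->0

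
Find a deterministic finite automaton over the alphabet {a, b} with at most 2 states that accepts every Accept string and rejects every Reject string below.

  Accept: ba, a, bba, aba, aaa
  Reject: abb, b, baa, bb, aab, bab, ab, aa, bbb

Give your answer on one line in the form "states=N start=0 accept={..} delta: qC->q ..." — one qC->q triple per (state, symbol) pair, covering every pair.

Grow the machine one transition at a time. Run the examples from 0; the earliest place one falls off (shortest prefix, ties alphabetical) gets sent to the lowest-numbered state that keeps every Accept/Reject pair distinguishable — a pair clashes when both reach the same state with identical unread suffix — and to a fresh state only if none does.
a: 0a undefined. 0a->0: no, a/aa meet in 0. Open state 1: 0a->1.
b: 0b undefined. 0b->0: ok.
aa: 1a undefined. 1a->0: ok.
ab: 1b undefined. 1b->0: ok.
All examples now run through 2 states with every (state, symbol) defined. Accept strings end in {1}, Reject strings end in {0}; accept={1}.

states=2 start=0 accept={1} delta: 0a->1 0b->0 1a->0 1b->0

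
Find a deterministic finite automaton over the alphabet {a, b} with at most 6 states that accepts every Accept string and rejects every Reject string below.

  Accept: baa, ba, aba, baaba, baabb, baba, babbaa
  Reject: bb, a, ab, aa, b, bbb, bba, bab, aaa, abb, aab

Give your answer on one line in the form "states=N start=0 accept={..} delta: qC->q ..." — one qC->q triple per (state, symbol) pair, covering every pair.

Fold the examples into a partial DFA from state 0: repeatedly fix the first undefined (state, symbol) met by the shortest-then-alphabetical prefix, trying targets in increasing order and rejecting any under which an Accept and a Reject string meet in one state with the same remainder; add a state when all current targets are rejected. Accepting states are where Accept strings end.
a: 0a undefined. 0a->0: ok.
b: 0b undefined. 0b->0: no, baa/bb meet in 0. Open state 1: 0b->1.
ba: 1a undefined. 1a->0: no, baa/a meet in 0. 1a->1: no, baa/ab meet in 1. Open state 2: 1a->2.
bb: 1b undefined. 1b->0: ok.
baa: 2a undefined. 2a->0: no, baa/bb meet in 0. 2a->1: no, baa/ab meet in 1. 2a->2: ok.
bab: 2b undefined. 2b->0: no, baaba/bb meet in 0. 2b->1: no, baabb/bb meet in 0. 2b->2: no, baa/bab meet in 2. Open state 3: 2b->3.
baba: 3a undefined. 3a->0: no, baaba/bb meet in 0. 3a->1: no, baaba/ab meet in 1. 3a->2: ok.
babb: 3b undefined. 3b->0: no, baabb/bb meet in 0. 3b->1: no, baabb/ab meet in 1. 3b->2: ok.
All examples now run through 4 states with every (state, symbol) defined. Accept strings end in {2}, Reject strings end in {0,1,3}; accept={2}.

states=4 start=0 accept={2} delta: 0a->0 0b->1 1a->2 1b->0 2a->2 2b->3 3a->2 3b->2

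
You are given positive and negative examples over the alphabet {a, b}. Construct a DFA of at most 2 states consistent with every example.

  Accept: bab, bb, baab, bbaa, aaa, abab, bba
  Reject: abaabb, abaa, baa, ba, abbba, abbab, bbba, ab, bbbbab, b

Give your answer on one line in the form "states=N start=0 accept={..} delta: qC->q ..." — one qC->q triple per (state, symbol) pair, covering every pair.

Grow the machine one transition at a time. Run the examples from 0; the earliest place one falls off (shortest prefix, ties alphabetical) gets sent to the lowest-numbered state that keeps every Accept/Reject pair distinguishable — a pair clashes when both reach the same state with identical unread suffix — and to a fresh state only if none does.
a: 0a undefined. 0a->0: ok.
b: 0b undefined. 0b->0: no, bab/abaabb meet in 0. Open state 1: 0b->1.
ba: 1a undefined. 1a->0: no, bab/ab meet in 1. 1a->1: ok.
bb: 1b undefined. 1b->0: ok.
All examples now run through 2 states with every (state, symbol) defined. Accept strings end in {0}, Reject strings end in {1}; accept={0}.

states=2 start=0 accept={0} delta: 0a->0 0b->1 1a->1 1b->0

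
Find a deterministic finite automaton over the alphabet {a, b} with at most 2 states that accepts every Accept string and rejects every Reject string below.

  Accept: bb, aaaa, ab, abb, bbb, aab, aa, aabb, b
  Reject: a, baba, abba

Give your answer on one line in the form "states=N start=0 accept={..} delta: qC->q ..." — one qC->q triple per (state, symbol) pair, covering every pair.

states=2 start=0 accept={0} delta: 0a->1 0b->0 1a->0 1b->0

Grow the machine one transition at a time. Run the examples from 0; the earliest place one falls off (shortest prefix, ties alphabetical) gets sent to the lowest-numbered state that keeps every Accept/Reject pair distinguishable — a pair clashes when both reach the same state with identical unread suffix — and to a fresh state only if none does.
a: 0a undefined. 0a->0: no, aaaa/a meet in 0. Open state 1: 0a->1.
b: 0b undefined. 0b->0: ok.
aa: 1a undefined. 1a->0: ok.
ab: 1b undefined. 1b->0: ok.
All examples now run through 2 states with every (state, symbol) defined. Accept strings end in {0}, Reject strings end in {1}; accept={0}.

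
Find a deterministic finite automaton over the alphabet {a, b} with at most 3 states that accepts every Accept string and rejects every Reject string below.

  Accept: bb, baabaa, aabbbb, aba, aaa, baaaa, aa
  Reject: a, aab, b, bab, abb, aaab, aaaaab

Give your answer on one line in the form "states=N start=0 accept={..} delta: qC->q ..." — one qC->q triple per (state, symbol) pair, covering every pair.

states=3 start=0 accept={0,2} delta: 0a->1 0b->1 1a->2 1b->2 2a->0 2b->1

Fold the examples into a partial DFA from state 0: repeatedly fix the first undefined (state, symbol) met by the shortest-then-alphabetical prefix, trying targets in increasing order and rejecting any under which an Accept and a Reject string meet in one state with the same remainder; add a state when all current targets are rejected. Accepting states are where Accept strings end.
a: 0a undefined. 0a->0: no, bb/abb meet in 0 with "bb" left. Open state 1: 0a->1.
b: 0b undefined. 0b->0: no, bb/b meet in 0. 0b->1: ok.
aa: 1a undefined. 1a->0: no, bb/aaab meet in 1 with "b" left. 1a->1: no, bb/aab meet in 1 with "b" left. Open state 2: 1a->2.
ab: 1b undefined. 1b->0: no, aba/a meet in 1. 1b->1: no, bb/a meet in 1. 1b->2: ok.
aaa: 2a undefined. 2a->0: ok.
aab: 2b undefined. 2b->0: no, baabaa/aab meet in 0. 2b->1: ok.
All examples now run through 3 states with every (state, symbol) defined. Accept strings end in {0,2}, Reject strings end in {1}; accept={0,2}.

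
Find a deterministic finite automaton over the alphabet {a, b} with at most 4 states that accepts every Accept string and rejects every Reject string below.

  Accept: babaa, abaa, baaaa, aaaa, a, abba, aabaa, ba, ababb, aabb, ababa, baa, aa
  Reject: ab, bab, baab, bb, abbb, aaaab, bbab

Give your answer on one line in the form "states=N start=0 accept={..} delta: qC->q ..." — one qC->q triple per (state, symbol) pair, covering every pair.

Grow the machine one transition at a time. Run the examples from 0; the earliest place one falls off (shortest prefix, ties alphabetical) gets sent to the lowest-numbered state that keeps every Accept/Reject pair distinguishable — a pair clashes when both reach the same state with identical unread suffix — and to a fresh state only if none does.
a: 0a undefined. 0a->0: no, aabb/bb meet in 0 with "bb" left. Open state 1: 0a->1.
b: 0b undefined. 0b->0: ok.
aa: 1a undefined. 1a->0: no, baaaa/baab meet in 0. 1a->1: ok.
ab: 1b undefined. 1b->0: no, ababb/ab meet in 0. 1b->1: no, babaa/ab meet in 1. Open state 2: 1b->2.
aba: 2a undefined. 2a->0: no, ababb/bb meet in 0. 2a->1: ok.
abb: 2b undefined. 2b->0: no, ababb/bb meet in 0. 2b->1: ok.
All examples now run through 3 states with every (state, symbol) defined. Accept strings end in {1}, Reject strings end in {0,2}; accept={1}.

states=3 start=0 accept={1} delta: 0a->1 0b->0 1a->1 1b->2 2a->1 2b->1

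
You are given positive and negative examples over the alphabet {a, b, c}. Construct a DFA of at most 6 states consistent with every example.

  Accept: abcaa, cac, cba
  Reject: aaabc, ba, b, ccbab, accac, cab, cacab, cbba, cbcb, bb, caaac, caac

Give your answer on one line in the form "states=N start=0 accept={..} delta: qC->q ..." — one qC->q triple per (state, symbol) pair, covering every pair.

states=4 start=0 accept={2,3} delta: 0a->0 0b->0 0c->1 1a->2 1b->2 1c->0 2a->3 2b->0 2c->2 3a->0 3b->0 3c->0

State merging on the prefix tree: take the shortest (then alphabetical) example prefix whose next move is undefined and point that move at state 0, else 1, else 2, ...; a target is out if some Accept/Reject pair would then sit in one state with the same input left (inseparable). If every existing state is out, open a new one.
a: 0a undefined. 0a->0: ok.
b: 0b undefined. 0b->0: ok.
c: 0c undefined. 0c->0: no, abcaa/aaabc meet in 0. Open state 1: 0c->1.
ca: 1a undefined. 1a->0: no, abcaa/ba meet in 0. 1a->1: no, abcaa/aaabc meet in 1. Open state 2: 1a->2.
cb: 1b undefined. 1b->0: no, cba/ba meet in 0. 1b->1: no, cba/cbba meet in 2. 1b->2: ok.
cc: 1c undefined. 1c->0: ok.
caa: 2a undefined. 2a->0: no, abcaa/ba meet in 0. 2a->1: no, abcaa/aaabc meet in 1. 2a->2: no, cac/caaac meet in 2 with "c" left. Open state 3: 2a->3.
cab: 2b undefined. 2b->0: ok.
cac: 2c undefined. 2c->0: no, cac/ba meet in 0. 2c->1: no, cac/aaabc meet in 1. 2c->2: ok.
caaa: 3a undefined. 3a->0: ok.
caac: 3c undefined. 3c->0: ok.
cacab: 3b undefined. 3b->0: ok.
All examples now run through 4 states with every (state, symbol) defined. Accept strings end in {2,3}, Reject strings end in {0,1}; accept={2,3}.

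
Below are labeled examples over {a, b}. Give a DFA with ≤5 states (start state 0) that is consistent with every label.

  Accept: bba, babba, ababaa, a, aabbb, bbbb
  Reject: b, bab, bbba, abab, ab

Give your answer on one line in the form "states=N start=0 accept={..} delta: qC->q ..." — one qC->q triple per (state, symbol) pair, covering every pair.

states=4 start=0 accept={0,3} delta: 0a->0 0b->1 1a->0 1b->2 2a->0 2b->3 3a->1 3b->0

Grow the machine one transition at a time. Run the examples from 0; the earliest place one falls off (shortest prefix, ties alphabetical) gets sent to the lowest-numbered state that keeps every Accept/Reject pair distinguishable — a pair clashes when both reach the same state with identical unread suffix — and to a fresh state only if none does.
a: 0a undefined. 0a->0: ok.
b: 0b undefined. 0b->0: no, bba/b meet in 0. Open state 1: 0b->1.
ba: 1a undefined. 1a->0: ok.
bb: 1b undefined. 1b->0: no, bba/bbba meet in 0. 1b->1: no, bba/bbba meet in 0. Open state 2: 1b->2.
bba: 2a undefined. 2a->0: ok.
bbb: 2b undefined. 2b->0: no, bba/bbba meet in 0. 2b->1: no, bba/bbba meet in 0. 2b->2: no, bba/bbba meet in 0. Open state 3: 2b->3.
bbba: 3a undefined. 3a->0: no, bba/bbba meet in 0. 3a->1: ok.
bbbb: 3b undefined. 3b->0: ok.
All examples now run through 4 states with every (state, symbol) defined. Accept strings end in {0,3}, Reject strings end in {1}; accept={0,3}.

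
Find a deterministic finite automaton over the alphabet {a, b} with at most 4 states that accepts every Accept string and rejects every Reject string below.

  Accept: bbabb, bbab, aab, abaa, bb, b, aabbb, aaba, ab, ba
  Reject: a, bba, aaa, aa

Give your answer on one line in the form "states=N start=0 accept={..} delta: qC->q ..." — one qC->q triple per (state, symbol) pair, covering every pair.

Grow the machine one transition at a time. Run the examples from 0; the earliest place one falls off (shortest prefix, ties alphabetical) gets sent to the lowest-numbered state that keeps every Accept/Reject pair distinguishable — a pair clashes when both reach the same state with identical unread suffix — and to a fresh state only if none does.
a: 0a undefined. 0a->0: ok.
b: 0b undefined. 0b->0: no, bbabb/a meet in 0. Open state 1: 0b->1.
ba: 1a undefined. 1a->0: no, abaa/a meet in 0. 1a->1: ok.
bb: 1b undefined. 1b->0: no, bbabb/a meet in 0. 1b->1: no, bbabb/bba meet in 1. Open state 2: 1b->2.
bba: 2a undefined. 2a->0: ok.
aabbb: 2b undefined. 2b->0: no, aabbb/a meet in 0. 2b->1: ok.
All examples now run through 3 states with every (state, symbol) defined. Accept strings end in {1,2}, Reject strings end in {0}; accept={1,2}.

states=3 start=0 accept={1,2} delta: 0a->0 0b->1 1a->1 1b->2 2a->0 2b->1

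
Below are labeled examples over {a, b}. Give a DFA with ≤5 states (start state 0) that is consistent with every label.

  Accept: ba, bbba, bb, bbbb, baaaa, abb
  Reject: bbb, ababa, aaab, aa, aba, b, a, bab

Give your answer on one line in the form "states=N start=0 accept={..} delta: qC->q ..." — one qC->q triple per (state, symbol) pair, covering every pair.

states=5 start=0 accept={4} delta: 0a->1 0b->2 1a->0 1b->3 2a->4 2b->4 3a->1 3b->4 4a->4 4b->2

State merging on the prefix tree: take the shortest (then alphabetical) example prefix whose next move is undefined and point that move at state 0, else 1, else 2, ...; a target is out if some Accept/Reject pair would then sit in one state with the same input left (inseparable). If every existing state is out, open a new one.
a: 0a undefined. 0a->0: no, ba/aba meet in 0 with "ba" left. Open state 1: 0a->1.
b: 0b undefined. 0b->0: no, ba/a meet in 1. 0b->1: no, ba/aa meet in 1 with "a" left. Open state 2: 0b->2.
aa: 1a undefined. 1a->0: ok.
ab: 1b undefined. 1b->0: no, abb/b meet in 2. 1b->1: no, ba/ababa meet in 2 with "a" left. 1b->2: no, ba/aba meet in 2 with "a" left. Open state 3: 1b->3.
ba: 2a undefined. 2a->0: no, ba/aa meet in 0. 2a->1: no, ba/a meet in 1. 2a->2: no, ba/b meet in 2. 2a->3: no, ba/aaab meet in 3. Open state 4: 2a->4.
bb: 2b undefined. 2b->0: no, bb/aa meet in 0. 2b->1: no, bbba/aba meet in 3 with "a" left. 2b->2: no, bb/bbb meet in 2. 2b->3: no, bb/aaab meet in 3. 2b->4: ok.
aba: 3a undefined. 3a->0: no, ba/ababa meet in 4. 3a->1: ok.
abb: 3b undefined. 3b->0: no, abb/aa meet in 0. 3b->1: no, abb/ababa meet in 1. 3b->2: no, abb/b meet in 2. 3b->3: no, abb/aaab meet in 3. 3b->4: ok.
baa: 4a undefined. 4a->0: no, baaaa/aa meet in 0. 4a->1: no, baaaa/ababa meet in 1. 4a->2: no, baaaa/b meet in 2. 4a->3: no, baaaa/aa meet in 0. 4a->4: ok.
bab: 4b undefined. 4b->0: no, bbba/ababa meet in 1. 4b->1: no, bbba/aa meet in 0. 4b->2: ok.
All examples now run through 5 states with every (state, symbol) defined. Accept strings end in {4}, Reject strings end in {0,1,2,3}; accept={4}.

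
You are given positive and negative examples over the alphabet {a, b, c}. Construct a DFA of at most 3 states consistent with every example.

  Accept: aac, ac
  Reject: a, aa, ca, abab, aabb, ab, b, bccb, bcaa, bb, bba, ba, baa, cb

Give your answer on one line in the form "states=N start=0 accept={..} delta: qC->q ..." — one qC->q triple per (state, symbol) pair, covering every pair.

Fold the examples into a partial DFA from state 0: repeatedly fix the first undefined (state, symbol) met by the shortest-then-alphabetical prefix, trying targets in increasing order and rejecting any under which an Accept and a Reject string meet in one state with the same remainder; add a state when all current targets are rejected. Accepting states are where Accept strings end.
a: 0a undefined. 0a->0: ok.
b: 0b undefined. 0b->0: ok.
c: 0c undefined. 0c->0: no, aac/a meet in 0. Open state 1: 0c->1.
ca: 1a undefined. 1a->0: ok.
cb: 1b undefined. 1b->0: ok.
bcc: 1c undefined. 1c->0: ok.
All examples now run through 2 states with every (state, symbol) defined. Accept strings end in {1}, Reject strings end in {0}; accept={1}.

states=2 start=0 accept={1} delta: 0a->0 0b->0 0c->1 1a->0 1b->0 1c->0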